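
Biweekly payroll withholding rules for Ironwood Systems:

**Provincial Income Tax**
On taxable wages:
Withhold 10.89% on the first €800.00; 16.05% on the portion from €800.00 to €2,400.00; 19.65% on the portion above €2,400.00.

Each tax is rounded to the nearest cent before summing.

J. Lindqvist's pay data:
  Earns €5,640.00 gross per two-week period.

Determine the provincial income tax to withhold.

€980.58

Provincial Income Tax: taxable = €5,640.00
  €343.92 + 19.65% × (€5,640.00 − €2,400.00) = €343.92 + 19.65% × €3,240.00 = €980.58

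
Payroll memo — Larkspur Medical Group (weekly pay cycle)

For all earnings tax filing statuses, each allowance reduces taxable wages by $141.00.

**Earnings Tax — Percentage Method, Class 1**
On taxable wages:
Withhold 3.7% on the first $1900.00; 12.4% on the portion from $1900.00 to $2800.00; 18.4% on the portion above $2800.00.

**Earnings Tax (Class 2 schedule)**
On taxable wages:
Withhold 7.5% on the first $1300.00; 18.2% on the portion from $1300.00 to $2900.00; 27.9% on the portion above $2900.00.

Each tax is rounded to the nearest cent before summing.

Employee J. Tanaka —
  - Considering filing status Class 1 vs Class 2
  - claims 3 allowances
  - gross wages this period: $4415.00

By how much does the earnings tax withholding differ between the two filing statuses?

$292.14

Earnings Tax (Class 1): taxable = $4415.00 − 3×$141.00 = $3992.00
  $181.90 + 18.4% × ($3992.00 − $2800.00) = $181.90 + 18.4% × $1192.00 = $401.23
Earnings Tax (Class 2): taxable = $4415.00 − 3×$141.00 = $3992.00
  $388.70 + 27.9% × ($3992.00 − $2900.00) = $388.70 + 27.9% × $1092.00 = $693.37
Difference: |$401.23 − $693.37| = $292.14 (higher under Class 2)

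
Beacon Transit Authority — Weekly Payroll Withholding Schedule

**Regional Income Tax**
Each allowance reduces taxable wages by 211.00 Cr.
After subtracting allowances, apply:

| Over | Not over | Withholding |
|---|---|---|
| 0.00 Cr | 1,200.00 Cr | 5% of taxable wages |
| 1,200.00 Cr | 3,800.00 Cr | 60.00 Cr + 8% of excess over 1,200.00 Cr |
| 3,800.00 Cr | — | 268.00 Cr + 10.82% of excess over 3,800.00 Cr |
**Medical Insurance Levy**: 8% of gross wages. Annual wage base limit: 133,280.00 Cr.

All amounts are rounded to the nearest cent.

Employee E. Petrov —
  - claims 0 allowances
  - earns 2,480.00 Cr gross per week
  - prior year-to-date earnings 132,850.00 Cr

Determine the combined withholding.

196.80 Cr

Regional Income Tax: taxable = 2,480.00 Cr
  60.00 Cr + 8% × (2,480.00 Cr − 1,200.00 Cr) = 60.00 Cr + 8% × 1,280.00 Cr = 162.40 Cr
Medical Insurance Levy: cap 133,280.00 Cr − YTD 132,850.00 Cr = 430.00 Cr subject; 8% × 430.00 Cr = 34.40 Cr
Total: 162.40 Cr + 34.40 Cr = 196.80 Cr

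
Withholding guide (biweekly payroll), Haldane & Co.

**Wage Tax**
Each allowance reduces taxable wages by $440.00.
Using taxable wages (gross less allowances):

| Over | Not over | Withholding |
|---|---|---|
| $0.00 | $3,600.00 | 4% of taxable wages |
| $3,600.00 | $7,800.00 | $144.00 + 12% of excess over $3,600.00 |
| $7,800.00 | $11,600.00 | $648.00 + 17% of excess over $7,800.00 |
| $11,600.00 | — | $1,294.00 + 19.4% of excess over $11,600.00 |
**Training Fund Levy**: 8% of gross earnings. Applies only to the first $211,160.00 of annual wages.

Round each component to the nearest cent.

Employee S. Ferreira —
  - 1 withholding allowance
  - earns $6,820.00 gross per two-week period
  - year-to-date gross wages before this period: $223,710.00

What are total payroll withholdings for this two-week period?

$477.60

Wage Tax: taxable = $6,820.00 − 1×$440.00 = $6,380.00
  $144.00 + 12% × ($6,380.00 − $3,600.00) = $144.00 + 12% × $2,780.00 = $477.60
Training Fund Levy: YTD $223,710.00 ≥ cap $211,160.00 → $0.00
Total: $477.60 + $0.00 = $477.60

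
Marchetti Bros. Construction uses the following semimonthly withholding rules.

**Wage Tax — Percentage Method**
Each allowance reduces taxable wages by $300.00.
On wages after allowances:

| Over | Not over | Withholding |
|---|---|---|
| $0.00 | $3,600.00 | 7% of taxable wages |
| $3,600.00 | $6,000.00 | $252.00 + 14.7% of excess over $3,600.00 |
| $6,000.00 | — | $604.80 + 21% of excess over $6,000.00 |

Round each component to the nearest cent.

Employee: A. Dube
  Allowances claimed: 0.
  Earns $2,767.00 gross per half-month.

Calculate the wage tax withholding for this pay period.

Wage Tax: taxable = $2,767.00
  7% × $2,767.00 = $193.69

$193.69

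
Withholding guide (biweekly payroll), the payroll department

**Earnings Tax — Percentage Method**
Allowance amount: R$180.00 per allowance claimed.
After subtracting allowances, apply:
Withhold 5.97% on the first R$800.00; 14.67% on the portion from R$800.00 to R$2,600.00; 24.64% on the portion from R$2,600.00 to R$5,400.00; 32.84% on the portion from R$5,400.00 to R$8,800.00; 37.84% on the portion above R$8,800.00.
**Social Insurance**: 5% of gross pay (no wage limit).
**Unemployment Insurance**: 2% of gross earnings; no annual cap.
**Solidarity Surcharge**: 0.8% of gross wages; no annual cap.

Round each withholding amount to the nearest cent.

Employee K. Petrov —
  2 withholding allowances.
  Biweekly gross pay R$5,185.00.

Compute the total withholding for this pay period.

R$1,264.49

Earnings Tax: taxable = R$5,185.00 − 2×R$180.00 = R$4,825.00
  R$311.82 + 24.64% × (R$4,825.00 − R$2,600.00) = R$311.82 + 24.64% × R$2,225.00 = R$860.06
Social Insurance: 5% × R$5,185.00 = R$259.25
Unemployment Insurance: 2% × R$5,185.00 = R$103.70
Solidarity Surcharge: 0.8% × R$5,185.00 = R$41.48
Total: R$860.06 + R$259.25 + R$103.70 + R$41.48 = R$1,264.49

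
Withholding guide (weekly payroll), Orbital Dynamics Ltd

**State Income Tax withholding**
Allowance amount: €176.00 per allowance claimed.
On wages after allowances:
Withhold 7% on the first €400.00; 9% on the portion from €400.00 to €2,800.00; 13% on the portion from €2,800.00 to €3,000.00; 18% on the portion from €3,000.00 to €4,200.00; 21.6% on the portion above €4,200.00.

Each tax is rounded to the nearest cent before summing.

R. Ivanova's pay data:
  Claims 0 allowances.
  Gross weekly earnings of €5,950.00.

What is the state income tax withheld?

State Income Tax: taxable = €5,950.00
  €486.00 + 21.6% × (€5,950.00 − €4,200.00) = €486.00 + 21.6% × €1,750.00 = €864.00

€864.00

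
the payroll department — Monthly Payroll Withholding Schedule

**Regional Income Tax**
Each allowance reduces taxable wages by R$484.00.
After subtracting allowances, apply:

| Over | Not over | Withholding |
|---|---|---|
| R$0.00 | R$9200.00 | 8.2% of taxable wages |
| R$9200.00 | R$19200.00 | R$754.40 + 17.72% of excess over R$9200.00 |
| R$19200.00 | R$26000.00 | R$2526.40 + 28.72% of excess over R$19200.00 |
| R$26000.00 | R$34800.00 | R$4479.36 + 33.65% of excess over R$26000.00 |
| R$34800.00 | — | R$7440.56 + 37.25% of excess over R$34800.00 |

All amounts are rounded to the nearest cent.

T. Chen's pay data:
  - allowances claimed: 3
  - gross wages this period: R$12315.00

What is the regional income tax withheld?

Regional Income Tax: taxable = R$12315.00 − 3×R$484.00 = R$10863.00
  R$754.40 + 17.72% × (R$10863.00 − R$9200.00) = R$754.40 + 17.72% × R$1663.00 = R$1049.08

R$1049.08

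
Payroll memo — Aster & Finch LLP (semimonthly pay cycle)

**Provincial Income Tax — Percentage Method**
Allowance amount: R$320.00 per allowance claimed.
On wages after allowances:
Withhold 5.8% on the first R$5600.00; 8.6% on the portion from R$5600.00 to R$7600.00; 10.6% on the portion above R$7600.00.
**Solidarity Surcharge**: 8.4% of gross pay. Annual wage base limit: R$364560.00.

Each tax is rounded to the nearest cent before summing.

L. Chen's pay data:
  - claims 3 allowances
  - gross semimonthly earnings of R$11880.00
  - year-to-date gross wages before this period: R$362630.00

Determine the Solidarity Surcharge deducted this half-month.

Solidarity Surcharge: cap R$364560.00 − YTD R$362630.00 = R$1930.00 subject; 8.4% × R$1930.00 = R$162.12

R$162.12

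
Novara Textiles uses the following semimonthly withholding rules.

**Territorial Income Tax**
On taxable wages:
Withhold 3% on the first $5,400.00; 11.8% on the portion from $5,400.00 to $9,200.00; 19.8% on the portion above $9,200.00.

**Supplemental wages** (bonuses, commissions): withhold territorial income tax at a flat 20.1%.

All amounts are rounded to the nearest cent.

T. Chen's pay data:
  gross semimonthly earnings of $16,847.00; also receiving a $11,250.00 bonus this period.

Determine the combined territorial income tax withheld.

Territorial Income Tax: taxable = $16,847.00
  $610.40 + 19.8% × ($16,847.00 − $9,200.00) = $610.40 + 19.8% × $7,647.00 = $2,124.51
Supplemental (20.1% flat on bonus): 20.1% × $11,250.00 = $2,261.25
Total territorial income tax: $2,124.51 + $2,261.25 = $4,385.76

$4,385.76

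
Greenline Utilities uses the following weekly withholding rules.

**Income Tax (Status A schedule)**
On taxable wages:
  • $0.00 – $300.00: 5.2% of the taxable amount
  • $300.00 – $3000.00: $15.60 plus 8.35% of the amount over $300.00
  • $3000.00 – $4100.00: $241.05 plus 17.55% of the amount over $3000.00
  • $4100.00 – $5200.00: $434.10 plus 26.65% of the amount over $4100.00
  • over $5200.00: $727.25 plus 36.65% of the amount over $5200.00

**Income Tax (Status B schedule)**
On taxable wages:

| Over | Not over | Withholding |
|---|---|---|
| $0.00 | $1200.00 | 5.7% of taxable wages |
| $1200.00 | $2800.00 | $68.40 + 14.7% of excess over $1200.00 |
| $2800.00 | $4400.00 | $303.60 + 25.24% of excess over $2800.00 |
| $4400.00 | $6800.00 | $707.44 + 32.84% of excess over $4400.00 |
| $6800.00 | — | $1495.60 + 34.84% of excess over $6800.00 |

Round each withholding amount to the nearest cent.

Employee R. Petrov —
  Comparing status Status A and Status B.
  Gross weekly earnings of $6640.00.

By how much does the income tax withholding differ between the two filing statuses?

Income Tax (Status A): taxable = $6640.00
  $727.25 + 36.65% × ($6640.00 − $5200.00) = $727.25 + 36.65% × $1440.00 = $1255.01
Income Tax (Status B): taxable = $6640.00
  $707.44 + 32.84% × ($6640.00 − $4400.00) = $707.44 + 32.84% × $2240.00 = $1443.06
Difference: |$1255.01 − $1443.06| = $188.05 (higher under Status B)

$188.05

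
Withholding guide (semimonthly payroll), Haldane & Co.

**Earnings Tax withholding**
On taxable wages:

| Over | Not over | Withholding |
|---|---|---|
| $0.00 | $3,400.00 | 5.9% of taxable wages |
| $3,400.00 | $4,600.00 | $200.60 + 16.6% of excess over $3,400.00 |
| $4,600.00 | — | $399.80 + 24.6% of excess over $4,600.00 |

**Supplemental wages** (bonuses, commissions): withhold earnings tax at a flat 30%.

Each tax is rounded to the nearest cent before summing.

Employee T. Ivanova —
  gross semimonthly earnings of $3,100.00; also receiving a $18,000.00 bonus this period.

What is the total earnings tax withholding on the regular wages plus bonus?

Earnings Tax: taxable = $3,100.00
  5.9% × $3,100.00 = $182.90
Supplemental (30% flat on bonus): 30% × $18,000.00 = $5,400.00
Total earnings tax: $182.90 + $5,400.00 = $5,582.90

$5,582.90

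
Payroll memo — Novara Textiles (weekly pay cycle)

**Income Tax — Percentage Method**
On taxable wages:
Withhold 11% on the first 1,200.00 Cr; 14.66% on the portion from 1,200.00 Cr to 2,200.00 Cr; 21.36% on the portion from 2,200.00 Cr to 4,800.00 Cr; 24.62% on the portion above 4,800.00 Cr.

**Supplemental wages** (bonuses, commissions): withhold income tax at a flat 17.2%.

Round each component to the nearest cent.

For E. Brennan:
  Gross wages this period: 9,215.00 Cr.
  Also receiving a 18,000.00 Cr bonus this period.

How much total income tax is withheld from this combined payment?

5,016.93 Cr

Income Tax: taxable = 9,215.00 Cr
  833.96 Cr + 24.62% × (9,215.00 Cr − 4,800.00 Cr) = 833.96 Cr + 24.62% × 4,415.00 Cr = 1,920.93 Cr
Supplemental (17.2% flat on bonus): 17.2% × 18,000.00 Cr = 3,096.00 Cr
Total income tax: 1,920.93 Cr + 3,096.00 Cr = 5,016.93 Cr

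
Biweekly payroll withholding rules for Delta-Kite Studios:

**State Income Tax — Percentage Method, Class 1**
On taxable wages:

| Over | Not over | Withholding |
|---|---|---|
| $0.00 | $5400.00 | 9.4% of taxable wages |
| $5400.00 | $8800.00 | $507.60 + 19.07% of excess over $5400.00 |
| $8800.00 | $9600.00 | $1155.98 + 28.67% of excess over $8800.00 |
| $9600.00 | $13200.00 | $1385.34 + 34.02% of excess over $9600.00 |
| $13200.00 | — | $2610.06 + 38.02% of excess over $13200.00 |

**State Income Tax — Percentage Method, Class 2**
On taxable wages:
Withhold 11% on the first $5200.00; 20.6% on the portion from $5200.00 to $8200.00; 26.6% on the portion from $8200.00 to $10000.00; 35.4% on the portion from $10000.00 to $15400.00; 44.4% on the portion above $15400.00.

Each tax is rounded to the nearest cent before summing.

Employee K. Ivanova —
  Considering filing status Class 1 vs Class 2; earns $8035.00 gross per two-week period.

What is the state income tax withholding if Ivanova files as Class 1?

State Income Tax (Class 1): taxable = $8035.00
  $507.60 + 19.07% × ($8035.00 − $5400.00) = $507.60 + 19.07% × $2635.00 = $1010.09

$1010.09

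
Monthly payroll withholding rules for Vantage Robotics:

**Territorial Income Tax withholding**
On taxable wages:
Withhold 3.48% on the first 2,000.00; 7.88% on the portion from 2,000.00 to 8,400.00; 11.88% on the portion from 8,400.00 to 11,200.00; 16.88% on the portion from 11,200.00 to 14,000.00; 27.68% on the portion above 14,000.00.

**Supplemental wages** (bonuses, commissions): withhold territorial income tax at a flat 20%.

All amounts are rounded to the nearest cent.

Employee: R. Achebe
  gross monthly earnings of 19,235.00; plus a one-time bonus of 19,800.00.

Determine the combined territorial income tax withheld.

6,788.25

Territorial Income Tax: taxable = 19,235.00
  1,379.20 + 27.68% × (19,235.00 − 14,000.00) = 1,379.20 + 27.68% × 5,235.00 = 2,828.25
Supplemental (20% flat on bonus): 20% × 19,800.00 = 3,960.00
Total territorial income tax: 2,828.25 + 3,960.00 = 6,788.25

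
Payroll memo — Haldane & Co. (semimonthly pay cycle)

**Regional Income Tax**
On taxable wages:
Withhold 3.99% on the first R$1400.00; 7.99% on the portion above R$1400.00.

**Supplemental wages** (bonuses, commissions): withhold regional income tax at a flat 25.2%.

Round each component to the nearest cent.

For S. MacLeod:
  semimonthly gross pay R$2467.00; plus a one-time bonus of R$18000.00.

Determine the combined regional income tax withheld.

Regional Income Tax: taxable = R$2467.00
  R$55.86 + 7.99% × (R$2467.00 − R$1400.00) = R$55.86 + 7.99% × R$1067.00 = R$141.11
Supplemental (25.2% flat on bonus): 25.2% × R$18000.00 = R$4536.00
Total regional income tax: R$141.11 + R$4536.00 = R$4677.11

R$4677.11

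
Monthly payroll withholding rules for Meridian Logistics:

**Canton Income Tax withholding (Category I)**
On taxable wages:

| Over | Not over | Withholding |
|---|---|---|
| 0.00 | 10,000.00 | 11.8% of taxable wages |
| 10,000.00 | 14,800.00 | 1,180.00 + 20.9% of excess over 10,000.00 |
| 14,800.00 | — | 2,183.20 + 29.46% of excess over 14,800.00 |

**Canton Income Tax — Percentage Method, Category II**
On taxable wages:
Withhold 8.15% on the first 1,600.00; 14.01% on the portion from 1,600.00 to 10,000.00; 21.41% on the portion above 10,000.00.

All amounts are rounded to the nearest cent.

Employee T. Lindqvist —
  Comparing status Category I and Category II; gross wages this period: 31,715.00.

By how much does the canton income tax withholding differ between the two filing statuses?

Canton Income Tax (Category I): taxable = 31,715.00
  2,183.20 + 29.46% × (31,715.00 − 14,800.00) = 2,183.20 + 29.46% × 16,915.00 = 7,166.36
Canton Income Tax (Category II): taxable = 31,715.00
  1,307.24 + 21.41% × (31,715.00 − 10,000.00) = 1,307.24 + 21.41% × 21,715.00 = 5,956.42
Difference: |7,166.36 − 5,956.42| = 1,209.94 (higher under Category I)

1,209.94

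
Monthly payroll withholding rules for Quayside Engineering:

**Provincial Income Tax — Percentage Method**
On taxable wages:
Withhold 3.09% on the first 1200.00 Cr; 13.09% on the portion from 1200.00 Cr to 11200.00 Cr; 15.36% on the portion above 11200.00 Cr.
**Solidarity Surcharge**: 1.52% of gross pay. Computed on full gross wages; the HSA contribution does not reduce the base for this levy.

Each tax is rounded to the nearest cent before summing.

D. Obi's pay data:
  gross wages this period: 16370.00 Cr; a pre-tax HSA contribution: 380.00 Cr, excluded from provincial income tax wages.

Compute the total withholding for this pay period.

Provincial Income Tax: taxable = 16370.00 Cr − 380.00 Cr = 15990.00 Cr
  1346.08 Cr + 15.36% × (15990.00 Cr − 11200.00 Cr) = 1346.08 Cr + 15.36% × 4790.00 Cr = 2081.82 Cr
Solidarity Surcharge: 1.52% × 16370.00 Cr = 248.82 Cr
Total: 2081.82 Cr + 248.82 Cr = 2330.64 Cr

2330.64 Cr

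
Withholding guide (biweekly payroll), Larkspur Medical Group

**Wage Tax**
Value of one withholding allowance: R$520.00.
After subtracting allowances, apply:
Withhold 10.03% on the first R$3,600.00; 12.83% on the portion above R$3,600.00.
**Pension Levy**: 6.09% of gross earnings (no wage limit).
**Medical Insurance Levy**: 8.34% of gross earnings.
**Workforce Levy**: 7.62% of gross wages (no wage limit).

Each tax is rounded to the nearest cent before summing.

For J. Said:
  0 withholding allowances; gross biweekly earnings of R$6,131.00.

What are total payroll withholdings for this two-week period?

R$2,037.70

Wage Tax: taxable = R$6,131.00
  R$361.08 + 12.83% × (R$6,131.00 − R$3,600.00) = R$361.08 + 12.83% × R$2,531.00 = R$685.81
Pension Levy: 6.09% × R$6,131.00 = R$373.38
Medical Insurance Levy: 8.34% × R$6,131.00 = R$511.33
Workforce Levy: 7.62% × R$6,131.00 = R$467.18
Total: R$685.81 + R$373.38 + R$511.33 + R$467.18 = R$2,037.70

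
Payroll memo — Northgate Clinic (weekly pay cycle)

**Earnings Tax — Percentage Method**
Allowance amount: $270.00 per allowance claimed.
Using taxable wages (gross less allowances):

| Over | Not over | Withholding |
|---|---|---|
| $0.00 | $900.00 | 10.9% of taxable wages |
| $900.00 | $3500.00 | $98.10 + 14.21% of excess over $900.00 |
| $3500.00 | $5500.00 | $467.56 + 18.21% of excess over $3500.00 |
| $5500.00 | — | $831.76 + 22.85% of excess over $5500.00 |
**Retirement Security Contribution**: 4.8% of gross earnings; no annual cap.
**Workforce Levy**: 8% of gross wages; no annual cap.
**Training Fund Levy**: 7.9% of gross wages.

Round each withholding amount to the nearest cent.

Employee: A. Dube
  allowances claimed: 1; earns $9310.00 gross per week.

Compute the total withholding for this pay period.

$3567.82

Earnings Tax: taxable = $9310.00 − 1×$270.00 = $9040.00
  $831.76 + 22.85% × ($9040.00 − $5500.00) = $831.76 + 22.85% × $3540.00 = $1640.65
Retirement Security Contribution: 4.8% × $9310.00 = $446.88
Workforce Levy: 8% × $9310.00 = $744.80
Training Fund Levy: 7.9% × $9310.00 = $735.49
Total: $1640.65 + $446.88 + $744.80 + $735.49 = $3567.82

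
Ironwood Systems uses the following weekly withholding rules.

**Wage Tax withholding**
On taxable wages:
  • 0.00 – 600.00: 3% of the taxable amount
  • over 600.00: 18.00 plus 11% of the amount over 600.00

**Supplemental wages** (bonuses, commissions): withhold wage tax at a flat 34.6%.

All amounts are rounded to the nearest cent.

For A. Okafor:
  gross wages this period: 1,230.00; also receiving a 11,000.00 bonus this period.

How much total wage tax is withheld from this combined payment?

Wage Tax: taxable = 1,230.00
  18.00 + 11% × (1,230.00 − 600.00) = 18.00 + 11% × 630.00 = 87.30
Supplemental (34.6% flat on bonus): 34.6% × 11,000.00 = 3,806.00
Total wage tax: 87.30 + 3,806.00 = 3,893.30

3,893.30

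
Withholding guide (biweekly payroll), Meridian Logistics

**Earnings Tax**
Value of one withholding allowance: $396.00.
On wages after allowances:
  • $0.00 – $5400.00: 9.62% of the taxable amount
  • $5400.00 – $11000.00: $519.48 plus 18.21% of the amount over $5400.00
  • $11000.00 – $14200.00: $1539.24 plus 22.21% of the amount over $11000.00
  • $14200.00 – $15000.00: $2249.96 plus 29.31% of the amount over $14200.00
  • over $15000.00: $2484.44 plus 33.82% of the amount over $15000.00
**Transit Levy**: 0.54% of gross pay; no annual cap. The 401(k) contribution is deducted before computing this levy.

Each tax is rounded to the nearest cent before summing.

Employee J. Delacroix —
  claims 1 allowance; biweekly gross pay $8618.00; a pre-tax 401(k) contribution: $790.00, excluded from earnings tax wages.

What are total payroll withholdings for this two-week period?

Earnings Tax: taxable = $8618.00 − $790.00 − 1×$396.00 = $7432.00
  $519.48 + 18.21% × ($7432.00 − $5400.00) = $519.48 + 18.21% × $2032.00 = $889.51
Transit Levy: 0.54% × $7828.00 = $42.27
Total: $889.51 + $42.27 = $931.78

$931.78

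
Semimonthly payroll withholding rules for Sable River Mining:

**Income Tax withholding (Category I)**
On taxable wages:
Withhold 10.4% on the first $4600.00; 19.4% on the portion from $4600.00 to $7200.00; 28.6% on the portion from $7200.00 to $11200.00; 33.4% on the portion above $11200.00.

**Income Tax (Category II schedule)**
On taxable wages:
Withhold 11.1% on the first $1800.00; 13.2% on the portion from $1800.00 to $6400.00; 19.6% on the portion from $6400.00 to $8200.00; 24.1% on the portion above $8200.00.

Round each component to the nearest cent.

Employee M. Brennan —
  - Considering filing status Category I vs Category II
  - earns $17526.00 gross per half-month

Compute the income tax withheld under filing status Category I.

$4239.68

Income Tax (Category I): taxable = $17526.00
  $2126.80 + 33.4% × ($17526.00 − $11200.00) = $2126.80 + 33.4% × $6326.00 = $4239.68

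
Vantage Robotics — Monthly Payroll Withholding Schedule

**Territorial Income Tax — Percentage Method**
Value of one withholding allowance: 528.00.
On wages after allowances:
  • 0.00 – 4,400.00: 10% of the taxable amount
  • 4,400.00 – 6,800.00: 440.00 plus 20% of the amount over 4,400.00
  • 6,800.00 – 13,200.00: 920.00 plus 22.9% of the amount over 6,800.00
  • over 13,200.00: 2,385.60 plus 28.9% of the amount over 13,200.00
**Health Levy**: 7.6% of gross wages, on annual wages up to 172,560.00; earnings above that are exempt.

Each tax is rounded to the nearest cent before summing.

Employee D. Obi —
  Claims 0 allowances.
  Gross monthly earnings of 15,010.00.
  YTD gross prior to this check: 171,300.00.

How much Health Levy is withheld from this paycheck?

Health Levy: cap 172,560.00 − YTD 171,300.00 = 1,260.00 subject; 7.6% × 1,260.00 = 95.76

95.76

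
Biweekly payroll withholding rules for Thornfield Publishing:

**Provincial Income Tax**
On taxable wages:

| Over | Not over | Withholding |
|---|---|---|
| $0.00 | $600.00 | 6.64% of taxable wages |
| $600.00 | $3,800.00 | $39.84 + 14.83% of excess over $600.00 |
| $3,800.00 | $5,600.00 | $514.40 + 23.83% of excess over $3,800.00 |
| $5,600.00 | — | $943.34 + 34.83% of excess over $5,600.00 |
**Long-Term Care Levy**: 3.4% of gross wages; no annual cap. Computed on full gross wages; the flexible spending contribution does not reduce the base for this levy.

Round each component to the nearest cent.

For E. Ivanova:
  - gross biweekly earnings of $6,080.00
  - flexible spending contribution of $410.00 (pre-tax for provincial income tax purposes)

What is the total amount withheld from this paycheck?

$1,174.44

Provincial Income Tax: taxable = $6,080.00 − $410.00 = $5,670.00
  $943.34 + 34.83% × ($5,670.00 − $5,600.00) = $943.34 + 34.83% × $70.00 = $967.72
Long-Term Care Levy: 3.4% × $6,080.00 = $206.72
Total: $967.72 + $206.72 = $1,174.44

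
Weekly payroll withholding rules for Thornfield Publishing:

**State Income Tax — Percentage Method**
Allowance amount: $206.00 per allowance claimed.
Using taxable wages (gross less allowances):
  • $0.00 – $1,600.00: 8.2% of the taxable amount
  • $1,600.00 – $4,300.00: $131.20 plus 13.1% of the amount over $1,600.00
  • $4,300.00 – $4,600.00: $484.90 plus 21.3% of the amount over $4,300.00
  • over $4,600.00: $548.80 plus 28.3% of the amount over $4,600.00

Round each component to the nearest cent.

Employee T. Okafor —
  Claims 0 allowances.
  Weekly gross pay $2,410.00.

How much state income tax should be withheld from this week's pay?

State Income Tax: taxable = $2,410.00
  $131.20 + 13.1% × ($2,410.00 − $1,600.00) = $131.20 + 13.1% × $810.00 = $237.31

$237.31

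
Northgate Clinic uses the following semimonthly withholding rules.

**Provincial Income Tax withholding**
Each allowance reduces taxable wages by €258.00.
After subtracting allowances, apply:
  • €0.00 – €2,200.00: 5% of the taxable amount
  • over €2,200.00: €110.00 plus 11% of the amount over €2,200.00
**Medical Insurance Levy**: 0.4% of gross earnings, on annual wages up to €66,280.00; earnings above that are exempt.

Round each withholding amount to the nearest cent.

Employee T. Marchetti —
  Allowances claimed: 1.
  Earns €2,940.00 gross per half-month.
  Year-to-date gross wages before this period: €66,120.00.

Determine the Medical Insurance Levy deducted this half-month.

€0.64

Medical Insurance Levy: cap €66,280.00 − YTD €66,120.00 = €160.00 subject; 0.4% × €160.00 = €0.64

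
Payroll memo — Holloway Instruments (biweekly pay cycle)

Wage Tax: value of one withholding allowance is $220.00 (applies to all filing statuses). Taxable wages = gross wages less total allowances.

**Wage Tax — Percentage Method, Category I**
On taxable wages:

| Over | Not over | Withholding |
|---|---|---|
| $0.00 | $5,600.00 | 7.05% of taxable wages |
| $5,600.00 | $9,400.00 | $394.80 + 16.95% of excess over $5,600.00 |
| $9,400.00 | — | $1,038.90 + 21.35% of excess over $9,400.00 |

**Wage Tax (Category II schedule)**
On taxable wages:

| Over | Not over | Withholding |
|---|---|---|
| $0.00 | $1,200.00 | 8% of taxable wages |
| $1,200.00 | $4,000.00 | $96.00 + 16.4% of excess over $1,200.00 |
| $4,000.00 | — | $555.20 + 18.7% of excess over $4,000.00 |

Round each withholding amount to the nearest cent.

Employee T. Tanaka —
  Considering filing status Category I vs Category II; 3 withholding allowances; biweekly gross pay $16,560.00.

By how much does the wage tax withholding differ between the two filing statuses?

Wage Tax (Category I): taxable = $16,560.00 − 3×$220.00 = $15,900.00
  $1,038.90 + 21.35% × ($15,900.00 − $9,400.00) = $1,038.90 + 21.35% × $6,500.00 = $2,426.65
Wage Tax (Category II): taxable = $16,560.00 − 3×$220.00 = $15,900.00
  $555.20 + 18.7% × ($15,900.00 − $4,000.00) = $555.20 + 18.7% × $11,900.00 = $2,780.50
Difference: |$2,426.65 − $2,780.50| = $353.85 (higher under Category II)

$353.85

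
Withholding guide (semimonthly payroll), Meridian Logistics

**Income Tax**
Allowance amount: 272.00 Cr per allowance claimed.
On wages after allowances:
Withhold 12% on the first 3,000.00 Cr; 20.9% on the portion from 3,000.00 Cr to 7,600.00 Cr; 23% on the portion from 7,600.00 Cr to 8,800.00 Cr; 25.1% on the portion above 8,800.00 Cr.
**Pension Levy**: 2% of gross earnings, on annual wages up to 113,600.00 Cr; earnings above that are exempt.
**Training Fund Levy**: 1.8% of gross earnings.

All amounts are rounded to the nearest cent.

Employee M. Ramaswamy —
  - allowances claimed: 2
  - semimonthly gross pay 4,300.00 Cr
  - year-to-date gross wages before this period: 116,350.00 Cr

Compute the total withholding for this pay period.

Income Tax: taxable = 4,300.00 Cr − 2×272.00 Cr = 3,756.00 Cr
  360.00 Cr + 20.9% × (3,756.00 Cr − 3,000.00 Cr) = 360.00 Cr + 20.9% × 756.00 Cr = 518.00 Cr
Pension Levy: YTD 116,350.00 Cr ≥ cap 113,600.00 Cr → 0.00 Cr
Training Fund Levy: 1.8% × 4,300.00 Cr = 77.40 Cr
Total: 518.00 Cr + 0.00 Cr + 77.40 Cr = 595.40 Cr

595.40 Cr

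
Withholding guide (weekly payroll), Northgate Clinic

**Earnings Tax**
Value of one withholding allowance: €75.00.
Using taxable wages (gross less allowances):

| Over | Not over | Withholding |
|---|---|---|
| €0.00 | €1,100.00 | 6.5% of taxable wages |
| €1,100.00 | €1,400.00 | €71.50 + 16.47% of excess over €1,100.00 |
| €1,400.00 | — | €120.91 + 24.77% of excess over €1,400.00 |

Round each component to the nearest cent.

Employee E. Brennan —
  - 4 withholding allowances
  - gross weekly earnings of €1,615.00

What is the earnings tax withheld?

€106.91

Earnings Tax: taxable = €1,615.00 − 4×€75.00 = €1,315.00
  €71.50 + 16.47% × (€1,315.00 − €1,100.00) = €71.50 + 16.47% × €215.00 = €106.91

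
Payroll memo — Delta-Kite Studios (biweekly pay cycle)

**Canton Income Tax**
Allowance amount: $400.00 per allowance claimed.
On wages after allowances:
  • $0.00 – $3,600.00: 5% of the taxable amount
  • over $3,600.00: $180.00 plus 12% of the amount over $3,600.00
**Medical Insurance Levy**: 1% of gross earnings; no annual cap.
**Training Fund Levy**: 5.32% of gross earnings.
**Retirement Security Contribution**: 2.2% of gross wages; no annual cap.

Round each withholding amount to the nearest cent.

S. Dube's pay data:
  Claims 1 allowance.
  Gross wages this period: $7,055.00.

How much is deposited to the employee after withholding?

Canton Income Tax: taxable = $7,055.00 − 1×$400.00 = $6,655.00
  $180.00 + 12% × ($6,655.00 − $3,600.00) = $180.00 + 12% × $3,055.00 = $546.60
Medical Insurance Levy: 1% × $7,055.00 = $70.55
Training Fund Levy: 5.32% × $7,055.00 = $375.33
Retirement Security Contribution: 2.2% × $7,055.00 = $155.21
Total withheld: $546.60 + $70.55 + $375.33 + $155.21 = $1,147.69
Net pay: $7,055.00 − $1,147.69 = $5,907.31

$5,907.31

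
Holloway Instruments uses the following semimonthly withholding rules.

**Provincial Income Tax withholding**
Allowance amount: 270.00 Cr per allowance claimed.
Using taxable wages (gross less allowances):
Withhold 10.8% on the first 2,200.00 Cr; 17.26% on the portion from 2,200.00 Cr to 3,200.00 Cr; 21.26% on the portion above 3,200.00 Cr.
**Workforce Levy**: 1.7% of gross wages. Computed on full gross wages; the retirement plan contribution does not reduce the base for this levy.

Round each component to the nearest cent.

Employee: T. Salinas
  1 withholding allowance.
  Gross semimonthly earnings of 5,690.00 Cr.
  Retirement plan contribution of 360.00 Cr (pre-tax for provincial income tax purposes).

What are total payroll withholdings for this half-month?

902.37 Cr

Provincial Income Tax: taxable = 5,690.00 Cr − 360.00 Cr − 1×270.00 Cr = 5,060.00 Cr
  410.20 Cr + 21.26% × (5,060.00 Cr − 3,200.00 Cr) = 410.20 Cr + 21.26% × 1,860.00 Cr = 805.64 Cr
Workforce Levy: 1.7% × 5,690.00 Cr = 96.73 Cr
Total: 805.64 Cr + 96.73 Cr = 902.37 Cr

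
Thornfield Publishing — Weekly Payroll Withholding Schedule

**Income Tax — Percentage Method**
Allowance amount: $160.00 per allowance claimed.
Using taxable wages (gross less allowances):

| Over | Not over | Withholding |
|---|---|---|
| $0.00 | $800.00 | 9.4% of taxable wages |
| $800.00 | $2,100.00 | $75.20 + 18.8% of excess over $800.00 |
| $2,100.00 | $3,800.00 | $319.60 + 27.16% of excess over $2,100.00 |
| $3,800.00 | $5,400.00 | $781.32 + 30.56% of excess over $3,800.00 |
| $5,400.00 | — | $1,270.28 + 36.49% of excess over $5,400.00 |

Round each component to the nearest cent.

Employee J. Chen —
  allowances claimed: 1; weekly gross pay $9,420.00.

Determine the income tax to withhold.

Income Tax: taxable = $9,420.00 − 1×$160.00 = $9,260.00
  $1,270.28 + 36.49% × ($9,260.00 − $5,400.00) = $1,270.28 + 36.49% × $3,860.00 = $2,678.79

$2,678.79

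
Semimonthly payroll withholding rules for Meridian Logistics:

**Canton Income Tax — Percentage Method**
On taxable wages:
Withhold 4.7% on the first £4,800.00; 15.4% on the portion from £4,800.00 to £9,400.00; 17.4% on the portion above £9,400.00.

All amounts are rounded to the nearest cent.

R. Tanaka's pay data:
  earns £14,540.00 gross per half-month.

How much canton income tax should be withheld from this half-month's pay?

£1,828.36

Canton Income Tax: taxable = £14,540.00
  £934.00 + 17.4% × (£14,540.00 − £9,400.00) = £934.00 + 17.4% × £5,140.00 = £1,828.36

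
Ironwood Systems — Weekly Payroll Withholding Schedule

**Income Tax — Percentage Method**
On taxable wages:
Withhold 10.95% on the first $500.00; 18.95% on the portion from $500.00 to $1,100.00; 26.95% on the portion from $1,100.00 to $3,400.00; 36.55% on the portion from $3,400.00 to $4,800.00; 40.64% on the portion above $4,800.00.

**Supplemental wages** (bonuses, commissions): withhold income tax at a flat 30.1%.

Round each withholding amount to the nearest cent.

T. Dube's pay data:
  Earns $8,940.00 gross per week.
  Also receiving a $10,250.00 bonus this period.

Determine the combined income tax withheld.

Income Tax: taxable = $8,940.00
  $1,300.00 + 40.64% × ($8,940.00 − $4,800.00) = $1,300.00 + 40.64% × $4,140.00 = $2,982.50
Supplemental (30.1% flat on bonus): 30.1% × $10,250.00 = $3,085.25
Total income tax: $2,982.50 + $3,085.25 = $6,067.75

$6,067.75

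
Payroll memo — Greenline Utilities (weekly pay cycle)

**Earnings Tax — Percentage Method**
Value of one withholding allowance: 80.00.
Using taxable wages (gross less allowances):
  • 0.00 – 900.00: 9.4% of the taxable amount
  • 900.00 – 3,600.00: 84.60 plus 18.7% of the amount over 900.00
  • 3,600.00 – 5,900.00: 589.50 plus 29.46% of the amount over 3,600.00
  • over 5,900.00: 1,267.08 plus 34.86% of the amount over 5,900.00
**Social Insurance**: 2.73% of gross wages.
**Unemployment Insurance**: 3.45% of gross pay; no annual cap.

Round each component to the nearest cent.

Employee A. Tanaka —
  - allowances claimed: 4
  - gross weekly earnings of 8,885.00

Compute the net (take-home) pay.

Earnings Tax: taxable = 8,885.00 − 4×80.00 = 8,565.00
  1,267.08 + 34.86% × (8,565.00 − 5,900.00) = 1,267.08 + 34.86% × 2,665.00 = 2,196.10
Social Insurance: 2.73% × 8,885.00 = 242.56
Unemployment Insurance: 3.45% × 8,885.00 = 306.53
Total withheld: 2,196.10 + 242.56 + 306.53 = 2,745.19
Net pay: 8,885.00 − 2,745.19 = 6,139.81

6,139.81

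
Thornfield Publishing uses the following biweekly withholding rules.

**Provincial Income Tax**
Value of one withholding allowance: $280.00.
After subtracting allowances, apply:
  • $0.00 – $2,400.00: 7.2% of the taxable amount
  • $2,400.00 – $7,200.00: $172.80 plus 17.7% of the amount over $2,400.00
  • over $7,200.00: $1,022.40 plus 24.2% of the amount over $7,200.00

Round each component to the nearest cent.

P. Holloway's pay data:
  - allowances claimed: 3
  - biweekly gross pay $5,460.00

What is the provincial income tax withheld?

Provincial Income Tax: taxable = $5,460.00 − 3×$280.00 = $4,620.00
  $172.80 + 17.7% × ($4,620.00 − $2,400.00) = $172.80 + 17.7% × $2,220.00 = $565.74

$565.74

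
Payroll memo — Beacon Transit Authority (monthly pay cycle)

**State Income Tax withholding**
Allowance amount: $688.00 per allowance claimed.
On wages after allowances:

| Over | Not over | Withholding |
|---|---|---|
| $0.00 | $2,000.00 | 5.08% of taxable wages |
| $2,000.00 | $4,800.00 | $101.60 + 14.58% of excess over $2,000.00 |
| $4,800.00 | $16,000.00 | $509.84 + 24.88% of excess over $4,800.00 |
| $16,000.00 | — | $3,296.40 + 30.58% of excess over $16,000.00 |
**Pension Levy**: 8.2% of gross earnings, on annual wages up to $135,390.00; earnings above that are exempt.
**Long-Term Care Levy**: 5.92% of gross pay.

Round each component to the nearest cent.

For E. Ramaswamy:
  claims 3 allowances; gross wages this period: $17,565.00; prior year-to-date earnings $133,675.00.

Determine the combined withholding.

$4,352.73

State Income Tax: taxable = $17,565.00 − 3×$688.00 = $15,501.00
  $509.84 + 24.88% × ($15,501.00 − $4,800.00) = $509.84 + 24.88% × $10,701.00 = $3,172.25
Pension Levy: cap $135,390.00 − YTD $133,675.00 = $1,715.00 subject; 8.2% × $1,715.00 = $140.63
Long-Term Care Levy: 5.92% × $17,565.00 = $1,039.85
Total: $3,172.25 + $140.63 + $1,039.85 = $4,352.73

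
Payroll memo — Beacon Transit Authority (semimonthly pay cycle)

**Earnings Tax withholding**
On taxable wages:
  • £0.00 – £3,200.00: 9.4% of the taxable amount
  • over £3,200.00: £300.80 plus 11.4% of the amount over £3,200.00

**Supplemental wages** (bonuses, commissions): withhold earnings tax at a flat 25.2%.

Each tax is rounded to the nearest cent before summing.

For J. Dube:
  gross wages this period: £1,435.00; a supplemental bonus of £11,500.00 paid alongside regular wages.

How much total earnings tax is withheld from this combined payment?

Earnings Tax: taxable = £1,435.00
  9.4% × £1,435.00 = £134.89
Supplemental (25.2% flat on bonus): 25.2% × £11,500.00 = £2,898.00
Total earnings tax: £134.89 + £2,898.00 = £3,032.89

£3,032.89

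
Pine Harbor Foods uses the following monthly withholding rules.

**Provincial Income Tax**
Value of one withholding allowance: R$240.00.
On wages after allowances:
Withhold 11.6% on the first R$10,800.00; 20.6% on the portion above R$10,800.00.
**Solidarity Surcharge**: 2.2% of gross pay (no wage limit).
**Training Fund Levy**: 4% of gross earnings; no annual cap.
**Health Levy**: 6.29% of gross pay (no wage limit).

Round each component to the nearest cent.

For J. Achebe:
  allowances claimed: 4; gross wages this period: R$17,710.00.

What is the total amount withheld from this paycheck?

R$4,690.48

Provincial Income Tax: taxable = R$17,710.00 − 4×R$240.00 = R$16,750.00
  R$1,252.80 + 20.6% × (R$16,750.00 − R$10,800.00) = R$1,252.80 + 20.6% × R$5,950.00 = R$2,478.50
Solidarity Surcharge: 2.2% × R$17,710.00 = R$389.62
Training Fund Levy: 4% × R$17,710.00 = R$708.40
Health Levy: 6.29% × R$17,710.00 = R$1,113.96
Total: R$2,478.50 + R$389.62 + R$708.40 + R$1,113.96 = R$4,690.48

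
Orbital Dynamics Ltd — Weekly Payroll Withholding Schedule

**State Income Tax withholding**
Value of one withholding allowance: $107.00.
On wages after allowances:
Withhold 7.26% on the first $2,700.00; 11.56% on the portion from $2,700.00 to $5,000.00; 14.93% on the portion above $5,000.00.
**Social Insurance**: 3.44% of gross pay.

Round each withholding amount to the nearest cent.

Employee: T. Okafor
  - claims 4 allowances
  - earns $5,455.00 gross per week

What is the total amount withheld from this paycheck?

State Income Tax: taxable = $5,455.00 − 4×$107.00 = $5,027.00
  $461.90 + 14.93% × ($5,027.00 − $5,000.00) = $461.90 + 14.93% × $27.00 = $465.93
Social Insurance: 3.44% × $5,455.00 = $187.65
Total: $465.93 + $187.65 = $653.58

$653.58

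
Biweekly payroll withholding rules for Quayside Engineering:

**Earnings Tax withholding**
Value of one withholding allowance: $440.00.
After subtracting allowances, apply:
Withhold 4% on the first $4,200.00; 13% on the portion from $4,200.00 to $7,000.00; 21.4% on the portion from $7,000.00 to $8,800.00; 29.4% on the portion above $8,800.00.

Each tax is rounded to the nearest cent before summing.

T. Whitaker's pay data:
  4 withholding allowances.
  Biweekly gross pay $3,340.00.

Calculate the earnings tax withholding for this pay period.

Earnings Tax: taxable = $3,340.00 − 4×$440.00 = $1,580.00
  4% × $1,580.00 = $63.20

$63.20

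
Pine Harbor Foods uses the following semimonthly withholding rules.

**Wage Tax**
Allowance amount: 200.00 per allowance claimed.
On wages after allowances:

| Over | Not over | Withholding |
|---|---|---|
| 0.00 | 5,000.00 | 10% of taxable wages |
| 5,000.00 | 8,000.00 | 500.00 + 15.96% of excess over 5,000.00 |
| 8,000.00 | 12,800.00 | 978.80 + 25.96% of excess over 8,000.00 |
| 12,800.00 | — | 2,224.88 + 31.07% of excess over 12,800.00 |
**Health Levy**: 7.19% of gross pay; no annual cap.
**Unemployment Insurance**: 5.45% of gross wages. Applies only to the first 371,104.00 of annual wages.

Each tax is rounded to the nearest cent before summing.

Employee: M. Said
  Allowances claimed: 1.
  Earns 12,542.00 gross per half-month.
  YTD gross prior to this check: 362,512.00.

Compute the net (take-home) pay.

9,065.99

Wage Tax: taxable = 12,542.00 − 1×200.00 = 12,342.00
  978.80 + 25.96% × (12,342.00 − 8,000.00) = 978.80 + 25.96% × 4,342.00 = 2,105.98
Health Levy: 7.19% × 12,542.00 = 901.77
Unemployment Insurance: cap 371,104.00 − YTD 362,512.00 = 8,592.00 subject; 5.45% × 8,592.00 = 468.26
Total withheld: 2,105.98 + 901.77 + 468.26 = 3,476.01
Net pay: 12,542.00 − 3,476.01 = 9,065.99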